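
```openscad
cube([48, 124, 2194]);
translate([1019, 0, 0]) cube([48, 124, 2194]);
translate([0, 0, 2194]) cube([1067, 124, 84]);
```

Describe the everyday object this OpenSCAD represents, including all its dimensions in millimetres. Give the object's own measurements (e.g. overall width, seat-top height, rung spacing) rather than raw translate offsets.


A door frame. The clear opening is 971 mm wide and 2194 mm high. Two 48 mm wide jambs, 124 mm deep, stand either side of the opening from the floor to the top of the opening. A 84 mm thick head sits across the top of both jambs, spanning the full outside width of the frame.


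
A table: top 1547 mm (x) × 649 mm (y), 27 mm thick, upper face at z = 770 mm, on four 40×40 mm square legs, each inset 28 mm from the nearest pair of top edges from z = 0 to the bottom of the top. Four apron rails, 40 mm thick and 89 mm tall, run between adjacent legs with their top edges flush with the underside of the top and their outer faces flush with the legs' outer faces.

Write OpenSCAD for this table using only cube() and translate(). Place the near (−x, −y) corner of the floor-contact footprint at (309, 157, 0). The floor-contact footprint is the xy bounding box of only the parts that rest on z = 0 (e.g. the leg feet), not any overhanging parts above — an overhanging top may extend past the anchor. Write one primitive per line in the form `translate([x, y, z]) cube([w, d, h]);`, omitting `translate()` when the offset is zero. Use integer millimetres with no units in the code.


translate([281, 129, 743]) cube([1547, 649, 27]);
translate([309, 157, 0]) cube([40, 40, 743]);
translate([1760, 157, 0]) cube([40, 40, 743]);
translate([309, 710, 0]) cube([40, 40, 743]);
translate([1760, 710, 0]) cube([40, 40, 743]);
translate([349, 157, 654]) cube([1411, 40, 89]);
translate([349, 710, 654]) cube([1411, 40, 89]);
translate([309, 197, 654]) cube([40, 513, 89]);
translate([1760, 197, 654]) cube([40, 513, 89]);


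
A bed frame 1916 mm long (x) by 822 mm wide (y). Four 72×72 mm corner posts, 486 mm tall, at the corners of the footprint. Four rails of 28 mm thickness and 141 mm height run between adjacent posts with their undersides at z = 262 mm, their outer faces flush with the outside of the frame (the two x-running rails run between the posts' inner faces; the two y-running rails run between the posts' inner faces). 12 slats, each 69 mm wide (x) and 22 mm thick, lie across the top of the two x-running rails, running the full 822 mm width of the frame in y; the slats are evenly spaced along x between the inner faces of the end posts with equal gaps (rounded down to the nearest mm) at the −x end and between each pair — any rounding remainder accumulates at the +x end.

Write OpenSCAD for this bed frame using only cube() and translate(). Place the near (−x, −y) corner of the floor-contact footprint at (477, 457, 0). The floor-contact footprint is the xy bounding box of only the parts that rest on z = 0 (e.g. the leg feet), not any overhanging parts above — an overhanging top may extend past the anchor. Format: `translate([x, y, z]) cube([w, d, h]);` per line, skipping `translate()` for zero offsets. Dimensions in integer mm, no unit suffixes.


translate([477, 457, 0]) cube([72, 72, 486]);
translate([477, 1207, 0]) cube([72, 72, 486]);
translate([2321, 457, 0]) cube([72, 72, 486]);
translate([2321, 1207, 0]) cube([72, 72, 486]);
translate([549, 457, 262]) cube([1772, 28, 141]);
translate([549, 1251, 262]) cube([1772, 28, 141]);
translate([477, 529, 262]) cube([28, 678, 141]);
translate([2365, 529, 262]) cube([28, 678, 141]);
translate([621, 457, 403]) cube([69, 822, 22]);
translate([762, 457, 403]) cube([69, 822, 22]);
translate([903, 457, 403]) cube([69, 822, 22]);
translate([1044, 457, 403]) cube([69, 822, 22]);
translate([1185, 457, 403]) cube([69, 822, 22]);
translate([1326, 457, 403]) cube([69, 822, 22]);
translate([1467, 457, 403]) cube([69, 822, 22]);
translate([1608, 457, 403]) cube([69, 822, 22]);
translate([1749, 457, 403]) cube([69, 822, 22]);
translate([1890, 457, 403]) cube([69, 822, 22]);
translate([2031, 457, 403]) cube([69, 822, 22]);
translate([2172, 457, 403]) cube([69, 822, 22]);


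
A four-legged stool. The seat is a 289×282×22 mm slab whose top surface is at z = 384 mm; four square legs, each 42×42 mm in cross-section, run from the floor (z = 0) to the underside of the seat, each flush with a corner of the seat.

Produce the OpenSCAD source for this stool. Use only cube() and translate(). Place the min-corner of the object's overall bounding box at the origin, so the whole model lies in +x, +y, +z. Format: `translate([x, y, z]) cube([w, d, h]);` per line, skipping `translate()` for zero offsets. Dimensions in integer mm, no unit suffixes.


translate([0, 0, 362]) cube([289, 282, 22]);
cube([42, 42, 362]);
translate([247, 0, 0]) cube([42, 42, 362]);
translate([0, 240, 0]) cube([42, 42, 362]);
translate([247, 240, 0]) cube([42, 42, 362]);


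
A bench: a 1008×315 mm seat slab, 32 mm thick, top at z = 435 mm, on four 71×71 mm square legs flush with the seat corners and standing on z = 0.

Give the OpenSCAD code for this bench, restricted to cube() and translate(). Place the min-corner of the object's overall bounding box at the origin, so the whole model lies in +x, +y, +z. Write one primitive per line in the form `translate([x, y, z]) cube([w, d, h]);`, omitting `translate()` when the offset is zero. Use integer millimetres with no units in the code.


translate([0, 0, 403]) cube([1008, 315, 32]);
cube([71, 71, 403]);
translate([0, 244, 0]) cube([71, 71, 403]);
translate([937, 0, 0]) cube([71, 71, 403]);
translate([937, 244, 0]) cube([71, 71, 403]);


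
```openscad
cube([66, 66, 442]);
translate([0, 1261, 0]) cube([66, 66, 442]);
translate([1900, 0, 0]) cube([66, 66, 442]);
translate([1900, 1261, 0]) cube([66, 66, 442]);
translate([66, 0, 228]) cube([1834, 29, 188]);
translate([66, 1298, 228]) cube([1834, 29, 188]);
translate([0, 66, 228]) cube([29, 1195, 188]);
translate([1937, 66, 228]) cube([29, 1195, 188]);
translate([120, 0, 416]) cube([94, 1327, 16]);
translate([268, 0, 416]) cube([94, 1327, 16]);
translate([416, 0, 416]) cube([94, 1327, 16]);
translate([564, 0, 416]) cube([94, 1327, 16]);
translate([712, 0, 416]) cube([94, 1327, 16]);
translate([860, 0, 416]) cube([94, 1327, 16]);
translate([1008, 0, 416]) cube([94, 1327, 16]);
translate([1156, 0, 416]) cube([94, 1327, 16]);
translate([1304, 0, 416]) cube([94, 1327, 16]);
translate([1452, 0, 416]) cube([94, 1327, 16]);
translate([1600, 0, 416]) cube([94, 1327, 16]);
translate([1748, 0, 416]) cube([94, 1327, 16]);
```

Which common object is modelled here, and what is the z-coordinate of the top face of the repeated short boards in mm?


A bed frame. The slat-top height is 432 mm.

Four posts, four rails, and a row of slats — a bed frame. Slats sit on the rails at z = 228 + 188 = 416; with slat thickness 16, the top is 432 mm.


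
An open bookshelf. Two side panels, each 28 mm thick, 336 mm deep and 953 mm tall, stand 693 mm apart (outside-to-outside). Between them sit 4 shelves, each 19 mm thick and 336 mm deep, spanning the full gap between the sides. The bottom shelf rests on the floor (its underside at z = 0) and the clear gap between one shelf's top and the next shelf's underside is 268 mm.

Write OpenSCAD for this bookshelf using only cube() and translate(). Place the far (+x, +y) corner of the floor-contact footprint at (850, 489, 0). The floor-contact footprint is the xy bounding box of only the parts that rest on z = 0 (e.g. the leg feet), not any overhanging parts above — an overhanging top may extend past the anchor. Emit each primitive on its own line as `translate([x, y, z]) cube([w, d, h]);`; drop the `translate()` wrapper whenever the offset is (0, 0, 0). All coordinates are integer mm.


translate([157, 153, 0]) cube([28, 336, 953]);
translate([822, 153, 0]) cube([28, 336, 953]);
translate([185, 153, 0]) cube([637, 336, 19]);
translate([185, 153, 287]) cube([637, 336, 19]);
translate([185, 153, 574]) cube([637, 336, 19]);
translate([185, 153, 861]) cube([637, 336, 19]);


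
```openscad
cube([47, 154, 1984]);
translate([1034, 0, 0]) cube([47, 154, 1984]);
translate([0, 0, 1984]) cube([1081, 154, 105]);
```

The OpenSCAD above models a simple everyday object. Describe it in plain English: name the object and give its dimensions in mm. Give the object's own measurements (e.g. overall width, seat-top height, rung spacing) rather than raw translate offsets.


A door frame. The clear opening is 987 mm wide and 1984 mm high. Two 47 mm wide jambs, 154 mm deep, stand either side of the opening from the floor to the top of the opening. A 105 mm thick head sits across the top of both jambs, spanning the full outside width of the frame.


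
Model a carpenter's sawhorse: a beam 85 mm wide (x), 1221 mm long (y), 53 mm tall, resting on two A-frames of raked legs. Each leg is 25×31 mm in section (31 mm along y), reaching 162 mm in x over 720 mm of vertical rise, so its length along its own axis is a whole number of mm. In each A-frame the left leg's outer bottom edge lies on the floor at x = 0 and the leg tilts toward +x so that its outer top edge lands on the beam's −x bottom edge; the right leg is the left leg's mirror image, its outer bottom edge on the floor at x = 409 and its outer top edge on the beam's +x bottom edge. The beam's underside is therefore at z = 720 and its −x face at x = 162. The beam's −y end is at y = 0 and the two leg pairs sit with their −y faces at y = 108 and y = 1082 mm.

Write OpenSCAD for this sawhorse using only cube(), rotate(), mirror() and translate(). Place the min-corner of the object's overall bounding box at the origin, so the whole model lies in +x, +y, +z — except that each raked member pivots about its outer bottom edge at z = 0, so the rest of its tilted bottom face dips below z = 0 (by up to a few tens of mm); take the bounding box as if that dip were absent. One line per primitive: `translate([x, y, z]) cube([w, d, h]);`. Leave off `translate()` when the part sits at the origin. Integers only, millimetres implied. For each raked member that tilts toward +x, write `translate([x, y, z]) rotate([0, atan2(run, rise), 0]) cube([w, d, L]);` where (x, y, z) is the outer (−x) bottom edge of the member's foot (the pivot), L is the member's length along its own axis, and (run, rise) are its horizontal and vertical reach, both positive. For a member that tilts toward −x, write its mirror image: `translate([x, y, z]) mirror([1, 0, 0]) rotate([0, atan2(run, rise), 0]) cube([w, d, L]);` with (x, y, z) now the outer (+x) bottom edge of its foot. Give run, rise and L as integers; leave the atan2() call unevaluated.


translate([162, 0, 720]) cube([85, 1221, 53]);
translate([0, 108, 0]) rotate([0, atan2(162, 720), 0]) cube([25, 31, 738]);
translate([409, 108, 0]) mirror([1, 0, 0]) rotate([0, atan2(162, 720), 0]) cube([25, 31, 738]);
translate([0, 1082, 0]) rotate([0, atan2(162, 720), 0]) cube([25, 31, 738]);
translate([409, 1082, 0]) mirror([1, 0, 0]) rotate([0, atan2(162, 720), 0]) cube([25, 31, 738]);


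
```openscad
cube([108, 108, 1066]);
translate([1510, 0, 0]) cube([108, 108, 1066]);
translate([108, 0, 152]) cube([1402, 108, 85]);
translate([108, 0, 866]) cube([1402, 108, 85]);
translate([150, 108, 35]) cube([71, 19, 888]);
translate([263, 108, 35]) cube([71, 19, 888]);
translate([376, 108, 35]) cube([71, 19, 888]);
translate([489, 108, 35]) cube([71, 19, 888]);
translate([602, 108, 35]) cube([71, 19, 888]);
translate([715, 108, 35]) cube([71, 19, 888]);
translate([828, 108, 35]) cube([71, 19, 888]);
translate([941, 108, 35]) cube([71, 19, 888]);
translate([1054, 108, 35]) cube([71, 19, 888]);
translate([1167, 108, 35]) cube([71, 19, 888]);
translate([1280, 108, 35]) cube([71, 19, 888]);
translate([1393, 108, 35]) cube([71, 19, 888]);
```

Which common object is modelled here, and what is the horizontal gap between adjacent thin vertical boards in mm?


A fence section. The picket gap is 42 mm.

Two posts, two rails, 12 pickets — a fence section. Span 1402 mm holds 12 pickets of 71 mm with 13 equal gaps: ⌊(1402 − 12·71) / 13⌋ = 42 mm.


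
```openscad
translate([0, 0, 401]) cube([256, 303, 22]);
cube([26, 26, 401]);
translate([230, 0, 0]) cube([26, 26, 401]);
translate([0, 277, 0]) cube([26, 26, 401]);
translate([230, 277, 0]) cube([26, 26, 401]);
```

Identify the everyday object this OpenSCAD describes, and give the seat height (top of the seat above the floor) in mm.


A stool. The seat height is 423 mm.

A 256×303×22 slab at z = 401 on four corner posts — a stool. The seat top is 401 + 22 = 423 mm.


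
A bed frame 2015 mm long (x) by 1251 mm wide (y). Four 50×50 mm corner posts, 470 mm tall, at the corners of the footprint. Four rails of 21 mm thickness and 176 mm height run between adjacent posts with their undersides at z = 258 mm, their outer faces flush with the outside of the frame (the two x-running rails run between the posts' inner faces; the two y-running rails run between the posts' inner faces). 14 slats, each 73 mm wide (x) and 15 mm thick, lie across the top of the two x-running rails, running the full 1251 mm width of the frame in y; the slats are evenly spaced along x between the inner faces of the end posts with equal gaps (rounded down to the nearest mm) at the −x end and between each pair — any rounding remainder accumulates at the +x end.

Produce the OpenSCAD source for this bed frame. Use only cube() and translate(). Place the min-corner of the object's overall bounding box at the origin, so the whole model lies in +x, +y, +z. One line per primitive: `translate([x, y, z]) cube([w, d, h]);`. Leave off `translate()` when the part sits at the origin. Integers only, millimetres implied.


cube([50, 50, 470]);
translate([0, 1201, 0]) cube([50, 50, 470]);
translate([1965, 0, 0]) cube([50, 50, 470]);
translate([1965, 1201, 0]) cube([50, 50, 470]);
translate([50, 0, 258]) cube([1915, 21, 176]);
translate([50, 1230, 258]) cube([1915, 21, 176]);
translate([0, 50, 258]) cube([21, 1151, 176]);
translate([1994, 50, 258]) cube([21, 1151, 176]);
translate([109, 0, 434]) cube([73, 1251, 15]);
translate([241, 0, 434]) cube([73, 1251, 15]);
translate([373, 0, 434]) cube([73, 1251, 15]);
translate([505, 0, 434]) cube([73, 1251, 15]);
translate([637, 0, 434]) cube([73, 1251, 15]);
translate([769, 0, 434]) cube([73, 1251, 15]);
translate([901, 0, 434]) cube([73, 1251, 15]);
translate([1033, 0, 434]) cube([73, 1251, 15]);
translate([1165, 0, 434]) cube([73, 1251, 15]);
translate([1297, 0, 434]) cube([73, 1251, 15]);
translate([1429, 0, 434]) cube([73, 1251, 15]);
translate([1561, 0, 434]) cube([73, 1251, 15]);
translate([1693, 0, 434]) cube([73, 1251, 15]);
translate([1825, 0, 434]) cube([73, 1251, 15]);


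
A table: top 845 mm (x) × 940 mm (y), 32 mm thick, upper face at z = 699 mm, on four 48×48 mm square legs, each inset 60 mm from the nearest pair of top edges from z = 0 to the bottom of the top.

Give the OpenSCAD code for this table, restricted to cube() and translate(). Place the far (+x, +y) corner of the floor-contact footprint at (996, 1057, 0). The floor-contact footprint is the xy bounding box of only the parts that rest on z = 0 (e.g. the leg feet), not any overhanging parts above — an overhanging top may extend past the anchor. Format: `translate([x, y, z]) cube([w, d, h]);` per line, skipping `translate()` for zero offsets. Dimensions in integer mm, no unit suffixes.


// leg_h = 699 - 32 = 667
translate([211, 177, 667]) cube([845, 940, 32]);
translate([271, 237, 0]) cube([48, 48, 667]);
translate([948, 237, 0]) cube([48, 48, 667]);
translate([271, 1009, 0]) cube([48, 48, 667]);
translate([948, 1009, 0]) cube([48, 48, 667]);


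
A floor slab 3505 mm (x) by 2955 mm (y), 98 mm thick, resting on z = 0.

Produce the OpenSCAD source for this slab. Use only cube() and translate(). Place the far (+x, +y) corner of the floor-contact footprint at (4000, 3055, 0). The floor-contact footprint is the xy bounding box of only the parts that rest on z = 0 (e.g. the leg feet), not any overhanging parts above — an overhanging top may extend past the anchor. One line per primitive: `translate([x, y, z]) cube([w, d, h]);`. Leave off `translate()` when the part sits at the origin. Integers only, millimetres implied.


translate([495, 100, 0]) cube([3505, 2955, 98]);


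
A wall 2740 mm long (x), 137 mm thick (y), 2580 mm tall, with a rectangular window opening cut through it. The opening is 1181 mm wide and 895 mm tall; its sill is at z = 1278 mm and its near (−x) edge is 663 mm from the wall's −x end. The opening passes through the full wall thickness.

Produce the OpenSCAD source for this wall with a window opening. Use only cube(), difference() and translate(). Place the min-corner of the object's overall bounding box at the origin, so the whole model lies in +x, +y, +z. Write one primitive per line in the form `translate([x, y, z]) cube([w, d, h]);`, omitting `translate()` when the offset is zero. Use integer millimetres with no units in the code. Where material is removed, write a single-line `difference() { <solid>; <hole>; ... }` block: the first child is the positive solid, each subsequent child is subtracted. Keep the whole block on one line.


difference() { cube([2740, 137, 2580]); translate([663, 0, 1278]) cube([1181, 137, 895]); }


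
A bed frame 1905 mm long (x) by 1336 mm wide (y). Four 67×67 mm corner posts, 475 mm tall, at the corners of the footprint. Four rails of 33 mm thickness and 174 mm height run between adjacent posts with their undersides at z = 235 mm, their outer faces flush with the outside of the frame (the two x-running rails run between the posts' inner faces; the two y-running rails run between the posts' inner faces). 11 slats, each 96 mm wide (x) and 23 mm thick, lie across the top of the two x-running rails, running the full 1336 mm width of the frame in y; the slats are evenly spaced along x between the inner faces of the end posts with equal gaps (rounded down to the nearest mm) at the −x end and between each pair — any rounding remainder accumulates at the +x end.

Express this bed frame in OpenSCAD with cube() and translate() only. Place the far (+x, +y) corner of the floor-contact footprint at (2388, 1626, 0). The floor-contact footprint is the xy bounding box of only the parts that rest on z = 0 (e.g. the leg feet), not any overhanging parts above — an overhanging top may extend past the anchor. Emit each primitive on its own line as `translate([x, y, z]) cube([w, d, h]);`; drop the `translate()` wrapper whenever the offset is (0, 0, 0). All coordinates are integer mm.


// slat z = rail_z + rail_h = 235 + 174 = 409
// slat gap = ⌊(1771 − 11·96) / 12⌋ = 59
translate([483, 290, 0]) cube([67, 67, 475]);
translate([483, 1559, 0]) cube([67, 67, 475]);
translate([2321, 290, 0]) cube([67, 67, 475]);
translate([2321, 1559, 0]) cube([67, 67, 475]);
translate([550, 290, 235]) cube([1771, 33, 174]);
translate([550, 1593, 235]) cube([1771, 33, 174]);
translate([483, 357, 235]) cube([33, 1202, 174]);
translate([2355, 357, 235]) cube([33, 1202, 174]);
translate([609, 290, 409]) cube([96, 1336, 23]);
translate([764, 290, 409]) cube([96, 1336, 23]);
translate([919, 290, 409]) cube([96, 1336, 23]);
translate([1074, 290, 409]) cube([96, 1336, 23]);
translate([1229, 290, 409]) cube([96, 1336, 23]);
translate([1384, 290, 409]) cube([96, 1336, 23]);
translate([1539, 290, 409]) cube([96, 1336, 23]);
translate([1694, 290, 409]) cube([96, 1336, 23]);
translate([1849, 290, 409]) cube([96, 1336, 23]);
translate([2004, 290, 409]) cube([96, 1336, 23]);
translate([2159, 290, 409]) cube([96, 1336, 23]);


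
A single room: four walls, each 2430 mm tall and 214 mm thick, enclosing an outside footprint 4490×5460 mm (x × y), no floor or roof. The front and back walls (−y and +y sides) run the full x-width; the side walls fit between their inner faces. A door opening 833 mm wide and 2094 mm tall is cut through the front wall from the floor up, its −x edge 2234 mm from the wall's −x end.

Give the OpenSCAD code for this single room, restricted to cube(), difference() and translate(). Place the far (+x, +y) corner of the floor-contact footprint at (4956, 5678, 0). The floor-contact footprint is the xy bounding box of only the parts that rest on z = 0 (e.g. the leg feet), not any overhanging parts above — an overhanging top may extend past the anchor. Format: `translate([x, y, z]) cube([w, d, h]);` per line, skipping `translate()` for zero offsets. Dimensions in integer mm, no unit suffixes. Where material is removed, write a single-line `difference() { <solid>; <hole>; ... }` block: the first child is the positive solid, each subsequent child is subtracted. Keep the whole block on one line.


difference() { translate([466, 218, 0]) cube([4490, 214, 2430]); translate([2700, 218, 0]) cube([833, 214, 2094]); }
translate([466, 5464, 0]) cube([4490, 214, 2430]);
translate([466, 432, 0]) cube([214, 5032, 2430]);
translate([4742, 432, 0]) cube([214, 5032, 2430]);


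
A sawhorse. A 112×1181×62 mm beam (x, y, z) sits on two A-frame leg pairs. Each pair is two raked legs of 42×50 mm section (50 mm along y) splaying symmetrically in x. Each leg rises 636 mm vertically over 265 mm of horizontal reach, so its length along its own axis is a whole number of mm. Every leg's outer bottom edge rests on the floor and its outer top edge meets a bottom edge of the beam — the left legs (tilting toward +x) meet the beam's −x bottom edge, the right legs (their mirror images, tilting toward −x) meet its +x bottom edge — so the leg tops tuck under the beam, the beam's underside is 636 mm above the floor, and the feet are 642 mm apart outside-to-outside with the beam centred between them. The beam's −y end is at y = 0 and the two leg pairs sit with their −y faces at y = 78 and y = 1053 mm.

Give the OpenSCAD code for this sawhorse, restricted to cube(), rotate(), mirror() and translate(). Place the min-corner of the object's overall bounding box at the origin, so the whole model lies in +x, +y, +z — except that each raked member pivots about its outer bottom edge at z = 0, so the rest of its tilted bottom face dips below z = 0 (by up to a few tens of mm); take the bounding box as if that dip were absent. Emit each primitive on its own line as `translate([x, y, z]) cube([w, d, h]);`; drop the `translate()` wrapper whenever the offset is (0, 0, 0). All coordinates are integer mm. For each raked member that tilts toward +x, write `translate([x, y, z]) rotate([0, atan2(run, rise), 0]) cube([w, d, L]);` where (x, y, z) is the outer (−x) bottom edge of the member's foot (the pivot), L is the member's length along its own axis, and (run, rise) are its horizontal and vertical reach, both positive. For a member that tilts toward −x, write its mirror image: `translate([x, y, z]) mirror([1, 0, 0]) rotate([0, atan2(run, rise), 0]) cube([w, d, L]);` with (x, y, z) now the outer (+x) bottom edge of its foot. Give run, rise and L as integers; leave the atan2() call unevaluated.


translate([265, 0, 636]) cube([112, 1181, 62]);
translate([0, 78, 0]) rotate([0, atan2(265, 636), 0]) cube([42, 50, 689]);
translate([642, 78, 0]) mirror([1, 0, 0]) rotate([0, atan2(265, 636), 0]) cube([42, 50, 689]);
translate([0, 1053, 0]) rotate([0, atan2(265, 636), 0]) cube([42, 50, 689]);
translate([642, 1053, 0]) mirror([1, 0, 0]) rotate([0, atan2(265, 636), 0]) cube([42, 50, 689]);


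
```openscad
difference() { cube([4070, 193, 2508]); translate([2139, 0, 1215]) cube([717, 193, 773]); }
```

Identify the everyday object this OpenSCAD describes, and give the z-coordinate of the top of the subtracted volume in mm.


A wall with a window opening. The window head height is 1988 mm.

A wall with a rectangular opening subtracted — a window. Sill at z = 1215, opening 773 mm tall, so the head is at 1215 + 773 = 1988 mm.


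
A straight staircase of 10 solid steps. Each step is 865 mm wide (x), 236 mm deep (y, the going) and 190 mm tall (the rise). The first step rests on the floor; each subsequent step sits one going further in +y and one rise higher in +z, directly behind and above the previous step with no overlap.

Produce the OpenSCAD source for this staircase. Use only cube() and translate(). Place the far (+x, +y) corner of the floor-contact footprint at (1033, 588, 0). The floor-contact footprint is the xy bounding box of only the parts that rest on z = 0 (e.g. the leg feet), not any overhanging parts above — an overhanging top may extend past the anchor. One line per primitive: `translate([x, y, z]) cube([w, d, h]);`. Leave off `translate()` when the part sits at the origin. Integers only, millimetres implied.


translate([168, 352, 0]) cube([865, 236, 190]);
translate([168, 588, 190]) cube([865, 236, 190]);
translate([168, 824, 380]) cube([865, 236, 190]);
translate([168, 1060, 570]) cube([865, 236, 190]);
translate([168, 1296, 760]) cube([865, 236, 190]);
translate([168, 1532, 950]) cube([865, 236, 190]);
translate([168, 1768, 1140]) cube([865, 236, 190]);
translate([168, 2004, 1330]) cube([865, 236, 190]);
translate([168, 2240, 1520]) cube([865, 236, 190]);
translate([168, 2476, 1710]) cube([865, 236, 190]);


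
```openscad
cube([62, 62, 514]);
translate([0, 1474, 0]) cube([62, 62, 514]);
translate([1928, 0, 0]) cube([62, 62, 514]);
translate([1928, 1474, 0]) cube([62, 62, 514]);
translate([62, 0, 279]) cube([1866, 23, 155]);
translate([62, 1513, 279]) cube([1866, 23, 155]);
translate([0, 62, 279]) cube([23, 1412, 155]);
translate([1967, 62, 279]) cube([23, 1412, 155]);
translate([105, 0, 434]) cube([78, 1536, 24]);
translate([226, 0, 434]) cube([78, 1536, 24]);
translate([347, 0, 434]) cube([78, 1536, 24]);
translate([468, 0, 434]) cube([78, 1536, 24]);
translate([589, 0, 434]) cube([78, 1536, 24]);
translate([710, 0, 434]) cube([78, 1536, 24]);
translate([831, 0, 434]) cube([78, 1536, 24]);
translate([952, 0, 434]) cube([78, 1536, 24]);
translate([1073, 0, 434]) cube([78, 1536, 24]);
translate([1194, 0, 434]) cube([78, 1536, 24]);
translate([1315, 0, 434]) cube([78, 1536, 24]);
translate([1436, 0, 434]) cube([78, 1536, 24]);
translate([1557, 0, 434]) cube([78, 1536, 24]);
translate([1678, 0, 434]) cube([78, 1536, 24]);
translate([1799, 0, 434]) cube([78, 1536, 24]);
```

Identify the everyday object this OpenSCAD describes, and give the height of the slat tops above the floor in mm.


A bed frame. The slat-top height is 458 mm.

Four posts, four rails, and a row of slats — a bed frame. Slats sit on the rails at z = 279 + 155 = 434; with slat thickness 24, the top is 458 mm.


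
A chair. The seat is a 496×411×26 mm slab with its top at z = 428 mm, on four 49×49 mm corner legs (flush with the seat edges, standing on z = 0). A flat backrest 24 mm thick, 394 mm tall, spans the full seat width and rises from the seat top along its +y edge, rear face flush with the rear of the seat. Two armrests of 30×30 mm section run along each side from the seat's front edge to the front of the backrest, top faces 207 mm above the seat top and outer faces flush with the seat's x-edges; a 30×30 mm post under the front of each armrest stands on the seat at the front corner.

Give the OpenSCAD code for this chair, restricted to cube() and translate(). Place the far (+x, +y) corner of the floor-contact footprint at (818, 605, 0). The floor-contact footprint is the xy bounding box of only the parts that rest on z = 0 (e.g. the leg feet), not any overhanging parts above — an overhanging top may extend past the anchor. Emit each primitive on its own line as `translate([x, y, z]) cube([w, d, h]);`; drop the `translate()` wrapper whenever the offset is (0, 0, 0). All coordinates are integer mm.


// leg_h = 428 - 26 = 402
// arm post h = 207 - 30 = 177
translate([322, 194, 402]) cube([496, 411, 26]);
translate([322, 194, 0]) cube([49, 49, 402]);
translate([769, 194, 0]) cube([49, 49, 402]);
translate([322, 556, 0]) cube([49, 49, 402]);
translate([769, 556, 0]) cube([49, 49, 402]);
translate([322, 581, 428]) cube([496, 24, 394]);
translate([322, 194, 605]) cube([30, 387, 30]);
translate([788, 194, 605]) cube([30, 387, 30]);
translate([322, 194, 428]) cube([30, 30, 177]);
translate([788, 194, 428]) cube([30, 30, 177]);


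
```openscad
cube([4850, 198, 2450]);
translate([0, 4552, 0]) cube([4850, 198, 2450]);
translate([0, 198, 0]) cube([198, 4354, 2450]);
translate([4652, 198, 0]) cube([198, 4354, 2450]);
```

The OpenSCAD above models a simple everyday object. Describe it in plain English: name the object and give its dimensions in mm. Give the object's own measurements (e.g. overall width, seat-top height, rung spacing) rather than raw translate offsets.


The wall frame of a small rectangular building: four walls, each 2450 mm tall and 198 mm thick, enclosing a footprint 4850 mm (x) by 4750 mm (y) outside-to-outside, with no floor or roof. The front and back walls (the −y and +y sides) span the full width; the two side walls fit between them.


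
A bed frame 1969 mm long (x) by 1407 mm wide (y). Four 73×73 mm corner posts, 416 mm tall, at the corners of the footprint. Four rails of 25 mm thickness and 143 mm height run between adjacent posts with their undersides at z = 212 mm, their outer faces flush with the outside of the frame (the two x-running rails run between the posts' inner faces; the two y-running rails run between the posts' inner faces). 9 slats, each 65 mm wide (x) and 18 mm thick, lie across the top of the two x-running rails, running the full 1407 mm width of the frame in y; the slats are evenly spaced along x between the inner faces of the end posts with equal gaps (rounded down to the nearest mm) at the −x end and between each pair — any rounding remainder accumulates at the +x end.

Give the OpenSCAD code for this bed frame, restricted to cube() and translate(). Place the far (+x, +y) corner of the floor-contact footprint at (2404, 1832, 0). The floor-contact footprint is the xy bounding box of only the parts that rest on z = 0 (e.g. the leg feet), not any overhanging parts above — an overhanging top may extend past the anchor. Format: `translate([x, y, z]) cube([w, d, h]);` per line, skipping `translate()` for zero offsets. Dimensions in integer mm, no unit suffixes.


// slat z = rail_z + rail_h = 212 + 143 = 355
// slat gap = ⌊(1823 − 9·65) / 10⌋ = 123
translate([435, 425, 0]) cube([73, 73, 416]);
translate([435, 1759, 0]) cube([73, 73, 416]);
translate([2331, 425, 0]) cube([73, 73, 416]);
translate([2331, 1759, 0]) cube([73, 73, 416]);
translate([508, 425, 212]) cube([1823, 25, 143]);
translate([508, 1807, 212]) cube([1823, 25, 143]);
translate([435, 498, 212]) cube([25, 1261, 143]);
translate([2379, 498, 212]) cube([25, 1261, 143]);
translate([631, 425, 355]) cube([65, 1407, 18]);
translate([819, 425, 355]) cube([65, 1407, 18]);
translate([1007, 425, 355]) cube([65, 1407, 18]);
translate([1195, 425, 355]) cube([65, 1407, 18]);
translate([1383, 425, 355]) cube([65, 1407, 18]);
translate([1571, 425, 355]) cube([65, 1407, 18]);
translate([1759, 425, 355]) cube([65, 1407, 18]);
translate([1947, 425, 355]) cube([65, 1407, 18]);
translate([2135, 425, 355]) cube([65, 1407, 18]);


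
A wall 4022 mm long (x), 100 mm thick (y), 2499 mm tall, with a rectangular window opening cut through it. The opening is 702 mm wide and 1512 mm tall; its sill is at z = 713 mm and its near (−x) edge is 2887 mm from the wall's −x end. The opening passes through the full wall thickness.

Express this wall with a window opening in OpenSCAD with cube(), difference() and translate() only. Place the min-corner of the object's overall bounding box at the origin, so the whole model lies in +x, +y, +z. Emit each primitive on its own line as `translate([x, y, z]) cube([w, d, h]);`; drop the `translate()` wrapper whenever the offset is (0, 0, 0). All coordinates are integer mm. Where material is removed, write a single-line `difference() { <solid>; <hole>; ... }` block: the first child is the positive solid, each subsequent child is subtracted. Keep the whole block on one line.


difference() { cube([4022, 100, 2499]); translate([2887, 0, 713]) cube([702, 100, 1512]); }


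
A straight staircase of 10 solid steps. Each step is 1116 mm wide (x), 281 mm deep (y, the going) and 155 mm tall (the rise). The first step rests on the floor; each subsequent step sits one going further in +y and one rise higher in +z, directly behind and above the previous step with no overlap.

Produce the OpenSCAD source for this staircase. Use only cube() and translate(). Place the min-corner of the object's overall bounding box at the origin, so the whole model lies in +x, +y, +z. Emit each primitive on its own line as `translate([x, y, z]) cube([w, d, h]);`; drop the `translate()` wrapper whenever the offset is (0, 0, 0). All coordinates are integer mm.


cube([1116, 281, 155]);
translate([0, 281, 155]) cube([1116, 281, 155]);
translate([0, 562, 310]) cube([1116, 281, 155]);
translate([0, 843, 465]) cube([1116, 281, 155]);
translate([0, 1124, 620]) cube([1116, 281, 155]);
translate([0, 1405, 775]) cube([1116, 281, 155]);
translate([0, 1686, 930]) cube([1116, 281, 155]);
translate([0, 1967, 1085]) cube([1116, 281, 155]);
translate([0, 2248, 1240]) cube([1116, 281, 155]);
translate([0, 2529, 1395]) cube([1116, 281, 155]);


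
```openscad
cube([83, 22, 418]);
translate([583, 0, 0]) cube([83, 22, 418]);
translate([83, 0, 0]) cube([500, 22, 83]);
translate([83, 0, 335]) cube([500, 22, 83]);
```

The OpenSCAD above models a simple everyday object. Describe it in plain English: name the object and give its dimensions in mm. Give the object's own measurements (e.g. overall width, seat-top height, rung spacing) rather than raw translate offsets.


A rectangular picture frame lying in the x–z plane (depth along y). The opening is 500 mm wide (x) by 252 mm tall (z), surrounded by a border 83 mm wide on all four sides. The frame is 22 mm deep and is made of two full-height vertical stiles with two horizontal rails fitted between them.


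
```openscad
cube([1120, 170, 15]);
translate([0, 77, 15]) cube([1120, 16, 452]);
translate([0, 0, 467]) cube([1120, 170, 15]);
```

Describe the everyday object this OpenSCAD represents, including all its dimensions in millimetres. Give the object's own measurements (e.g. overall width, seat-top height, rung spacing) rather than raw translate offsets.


An I-beam lying along x, 1120 mm long. Overall section height 482 mm. Two flanges 170 mm wide (y) and 15 mm thick, one on the floor and one at the top; a web 16 mm thick runs between them, centred on the flange width.


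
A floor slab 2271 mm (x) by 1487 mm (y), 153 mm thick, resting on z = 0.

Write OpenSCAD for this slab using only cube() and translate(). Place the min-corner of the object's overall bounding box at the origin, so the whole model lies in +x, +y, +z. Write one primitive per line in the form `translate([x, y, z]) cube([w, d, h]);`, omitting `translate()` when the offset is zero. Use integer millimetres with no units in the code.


cube([2271, 1487, 153]);


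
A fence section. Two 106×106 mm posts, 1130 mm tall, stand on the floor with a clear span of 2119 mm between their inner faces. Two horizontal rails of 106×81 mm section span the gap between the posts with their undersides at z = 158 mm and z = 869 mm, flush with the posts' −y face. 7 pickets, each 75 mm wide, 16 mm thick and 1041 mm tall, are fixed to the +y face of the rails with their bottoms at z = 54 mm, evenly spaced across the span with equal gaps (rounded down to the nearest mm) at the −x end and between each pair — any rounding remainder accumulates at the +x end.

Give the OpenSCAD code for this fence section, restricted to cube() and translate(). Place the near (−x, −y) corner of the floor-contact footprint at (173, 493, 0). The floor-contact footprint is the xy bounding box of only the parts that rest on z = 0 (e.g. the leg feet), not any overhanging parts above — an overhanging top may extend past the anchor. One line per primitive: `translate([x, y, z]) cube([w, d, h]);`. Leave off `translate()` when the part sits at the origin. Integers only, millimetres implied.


translate([173, 493, 0]) cube([106, 106, 1130]);
translate([2398, 493, 0]) cube([106, 106, 1130]);
translate([279, 493, 158]) cube([2119, 106, 81]);
translate([279, 493, 869]) cube([2119, 106, 81]);
translate([478, 599, 54]) cube([75, 16, 1041]);
translate([752, 599, 54]) cube([75, 16, 1041]);
translate([1026, 599, 54]) cube([75, 16, 1041]);
translate([1300, 599, 54]) cube([75, 16, 1041]);
translate([1574, 599, 54]) cube([75, 16, 1041]);
translate([1848, 599, 54]) cube([75, 16, 1041]);
translate([2122, 599, 54]) cube([75, 16, 1041]);


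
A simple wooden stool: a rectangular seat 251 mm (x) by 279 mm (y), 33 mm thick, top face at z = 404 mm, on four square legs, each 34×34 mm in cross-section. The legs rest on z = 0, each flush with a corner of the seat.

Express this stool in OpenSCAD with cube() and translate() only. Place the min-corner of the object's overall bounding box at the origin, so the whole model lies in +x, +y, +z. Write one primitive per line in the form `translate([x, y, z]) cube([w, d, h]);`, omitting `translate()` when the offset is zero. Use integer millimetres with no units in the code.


translate([0, 0, 371]) cube([251, 279, 33]);
cube([34, 34, 371]);
translate([217, 0, 0]) cube([34, 34, 371]);
translate([0, 245, 0]) cube([34, 34, 371]);
translate([217, 245, 0]) cube([34, 34, 371]);


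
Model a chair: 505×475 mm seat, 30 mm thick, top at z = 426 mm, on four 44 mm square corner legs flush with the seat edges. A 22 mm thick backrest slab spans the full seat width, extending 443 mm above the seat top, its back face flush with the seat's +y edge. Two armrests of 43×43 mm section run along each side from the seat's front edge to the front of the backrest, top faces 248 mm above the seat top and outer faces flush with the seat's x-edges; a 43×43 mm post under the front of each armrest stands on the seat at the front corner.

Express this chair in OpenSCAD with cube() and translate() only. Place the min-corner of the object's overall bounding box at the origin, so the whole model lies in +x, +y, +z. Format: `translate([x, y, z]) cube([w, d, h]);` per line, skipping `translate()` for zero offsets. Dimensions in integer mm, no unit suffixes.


translate([0, 0, 396]) cube([505, 475, 30]);
cube([44, 44, 396]);
translate([461, 0, 0]) cube([44, 44, 396]);
translate([0, 431, 0]) cube([44, 44, 396]);
translate([461, 431, 0]) cube([44, 44, 396]);
translate([0, 453, 426]) cube([505, 22, 443]);
translate([0, 0, 631]) cube([43, 453, 43]);
translate([462, 0, 631]) cube([43, 453, 43]);
translate([0, 0, 426]) cube([43, 43, 205]);
translate([462, 0, 426]) cube([43, 43, 205]);


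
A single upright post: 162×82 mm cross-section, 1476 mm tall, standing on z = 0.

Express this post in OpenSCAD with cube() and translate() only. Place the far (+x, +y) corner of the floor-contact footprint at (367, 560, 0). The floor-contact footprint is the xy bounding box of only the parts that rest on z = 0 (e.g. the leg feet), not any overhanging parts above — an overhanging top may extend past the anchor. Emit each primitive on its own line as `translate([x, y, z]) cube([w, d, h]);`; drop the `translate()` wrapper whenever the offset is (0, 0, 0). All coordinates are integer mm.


translate([205, 478, 0]) cube([162, 82, 1476]);


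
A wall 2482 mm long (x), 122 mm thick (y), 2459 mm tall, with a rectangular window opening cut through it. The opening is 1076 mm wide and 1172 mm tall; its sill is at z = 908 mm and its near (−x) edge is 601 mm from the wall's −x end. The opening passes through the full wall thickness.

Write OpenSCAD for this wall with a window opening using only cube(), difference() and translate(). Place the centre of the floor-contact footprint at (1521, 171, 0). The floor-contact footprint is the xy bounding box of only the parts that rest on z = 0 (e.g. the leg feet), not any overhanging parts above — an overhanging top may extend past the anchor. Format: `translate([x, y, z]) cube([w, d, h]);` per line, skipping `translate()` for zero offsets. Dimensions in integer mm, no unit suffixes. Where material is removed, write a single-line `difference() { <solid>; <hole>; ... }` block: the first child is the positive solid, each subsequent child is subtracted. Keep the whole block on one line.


difference() { translate([280, 110, 0]) cube([2482, 122, 2459]); translate([881, 110, 908]) cube([1076, 122, 1172]); }
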